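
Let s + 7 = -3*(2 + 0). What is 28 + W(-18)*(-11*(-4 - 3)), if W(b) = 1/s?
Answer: 287/13 ≈ 22.077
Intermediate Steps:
s = -13 (s = -7 - 3*(2 + 0) = -7 - 3*2 = -7 - 6 = -13)
W(b) = -1/13 (W(b) = 1/(-13) = -1/13)
28 + W(-18)*(-11*(-4 - 3)) = 28 - (-11)*(-4 - 3)/13 = 28 - (-11)*(-7)/13 = 28 - 1/13*77 = 28 - 77/13 = 287/13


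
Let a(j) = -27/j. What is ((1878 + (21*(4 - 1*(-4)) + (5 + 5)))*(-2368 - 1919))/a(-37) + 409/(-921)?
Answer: -33373015843/2763 ≈ -1.2079e+7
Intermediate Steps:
((1878 + (21*(4 - 1*(-4)) + (5 + 5)))*(-2368 - 1919))/a(-37) + 409/(-921) = ((1878 + (21*(4 - 1*(-4)) + (5 + 5)))*(-2368 - 1919))/((-27/(-37))) + 409/(-921) = ((1878 + (21*(4 + 4) + 10))*(-4287))/((-27*(-1/37))) + 409*(-1/921) = ((1878 + (21*8 + 10))*(-4287))/(27/37) - 409/921 = ((1878 + (168 + 10))*(-4287))*(37/27) - 409/921 = ((1878 + 178)*(-4287))*(37/27) - 409/921 = (2056*(-4287))*(37/27) - 409/921 = -8814072*37/27 - 409/921 = -108706888/9 - 409/921 = -33373015843/2763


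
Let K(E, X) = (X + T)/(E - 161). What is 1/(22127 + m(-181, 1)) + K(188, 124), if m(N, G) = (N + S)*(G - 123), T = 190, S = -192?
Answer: 21236789/1826091 ≈ 11.630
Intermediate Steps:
K(E, X) = (190 + X)/(-161 + E) (K(E, X) = (X + 190)/(E - 161) = (190 + X)/(-161 + E))
m(N, G) = (-192 + N)*(-123 + G) (m(N, G) = (N - 192)*(G - 123) = (-192 + N)*(-123 + G))
1/(22127 + m(-181, 1)) + K(188, 124) = 1/(22127 + (23616 - 192*1 - 123*(-181) + 1*(-181))) + (190 + 124)/(-161 + 188) = 1/(22127 + (23616 - 192 + 22263 - 181)) + 314/27 = 1/(22127 + 45506) + (1/27)*314 = 1/67633 + 314/27 = 21236789/1826091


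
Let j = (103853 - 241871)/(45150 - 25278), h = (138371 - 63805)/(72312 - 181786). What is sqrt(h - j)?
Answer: sqrt(1429707452923165)/15107412 ≈ 2.5028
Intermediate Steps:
h = -37283/54737 (h = 74566/(-109474) = 74566*(-1/109474) = -37283/54737 ≈ -0.68113)
j = -23003/3312 (j = -138018/19872 = -138018*1/19872 = -23003/3312 ≈ -6.9454)
sqrt(h - j) = sqrt(-37283/54737 - 1*(-23003/3312)) = sqrt(-37283/54737 + 23003/3312) = sqrt(1135633915/181288944) = sqrt(1429707452923165)/15107412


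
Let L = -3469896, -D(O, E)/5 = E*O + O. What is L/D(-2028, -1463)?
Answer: 144579/617695 ≈ 0.23406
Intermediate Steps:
D(O, E) = -5*O - 5*E*O (D(O, E) = -5*(E*O + O) = -5*(O + E*O) = -5*O - 5*E*O)
L/D(-2028, -1463) = -3469896*1/(10140*(1 - 1463)) = -3469896/((-5*(-2028)*(-1462))) = -3469896/(-14824680) = -3469896*(-1/14824680) = 144579/617695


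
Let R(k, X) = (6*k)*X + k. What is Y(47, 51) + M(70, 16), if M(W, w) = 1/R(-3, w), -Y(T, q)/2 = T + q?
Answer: -57037/291 ≈ -196.00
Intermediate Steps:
R(k, X) = k + 6*X*k (R(k, X) = 6*X*k + k = k + 6*X*k)
Y(T, q) = -2*T - 2*q (Y(T, q) = -2*(T + q) = -2*T - 2*q)
M(W, w) = 1/(-3 - 18*w) (M(W, w) = 1/(-3*(1 + 6*w)) = 1/(-3 - 18*w))
Y(47, 51) + M(70, 16) = (-2*47 - 2*51) + 1/(3*(-1 - 6*16)) = (-94 - 102) + 1/(3*(-1 - 96)) = -196 + (⅓)/(-97) = -196 + (⅓)*(-1/97) = -196 - 1/291 = -57037/291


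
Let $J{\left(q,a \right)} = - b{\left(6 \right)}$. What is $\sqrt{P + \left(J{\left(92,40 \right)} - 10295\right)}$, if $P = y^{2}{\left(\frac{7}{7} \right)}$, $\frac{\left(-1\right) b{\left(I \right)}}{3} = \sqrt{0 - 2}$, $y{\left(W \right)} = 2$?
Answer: $\sqrt{-10291 + 3 i \sqrt{2}} \approx 0.0209 + 101.44 i$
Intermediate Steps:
$b{\left(I \right)} = - 3 i \sqrt{2}$ ($b{\left(I \right)} = - 3 \sqrt{0 - 2} = - 3 \sqrt{-2} = - 3 i \sqrt{2}$)
$J{\left(q,a \right)} = 3 i \sqrt{2}$ ($J{\left(q,a \right)} = - \left(-3\right) i \sqrt{2} = 3 i \sqrt{2}$)
$P = 4$ ($P = 2^{2} = 4$)
$\sqrt{P + \left(J{\left(92,40 \right)} - 10295\right)} = \sqrt{4 - \left(10295 - 3 i \sqrt{2}\right)} = \sqrt{-10291 + 3 i \sqrt{2}}$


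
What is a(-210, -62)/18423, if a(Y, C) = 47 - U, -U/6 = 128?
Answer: 815/18423 ≈ 0.044238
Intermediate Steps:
U = -768 (U = -6*128 = -768)
a(Y, C) = 815 (a(Y, C) = 47 - 1*(-768) = 47 + 768 = 815)
a(-210, -62)/18423 = 815/18423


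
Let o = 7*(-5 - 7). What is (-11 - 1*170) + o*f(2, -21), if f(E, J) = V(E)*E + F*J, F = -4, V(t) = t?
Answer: -7573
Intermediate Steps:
f(E, J) = E² - 4*J (f(E, J) = E*E - 4*J = E² - 4*J)
o = -84 (o = 7*(-12) = -84)
(-11 - 1*170) + o*f(2, -21) = (-11 - 1*170) - 84*(2² - 4*(-21)) = (-11 - 170) - 84*(4 + 84) = -181 - 84*88 = -181 - 7392 = -7573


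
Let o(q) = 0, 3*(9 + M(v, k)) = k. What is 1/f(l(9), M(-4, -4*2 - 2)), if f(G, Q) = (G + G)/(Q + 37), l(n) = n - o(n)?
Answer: 37/27 ≈ 1.3704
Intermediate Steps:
M(v, k) = -9 + k/3
l(n) = n (l(n) = n - 1*0 = n + 0 = n)
f(G, Q) = 2*G/(37 + Q) (f(G, Q) = (2*G)/(37 + Q) = 2*G/(37 + Q))
1/f(l(9), M(-4, -4*2 - 2)) = 1/(2*9/(37 + (-9 + (-4*2 - 2)/3))) = 1/(2*9/(37 + (-9 + (-8 - 2)/3))) = 1/(2*9/(37 + (-9 + (⅓)*(-10)))) = 1/(2*9/(37 + (-9 - 10/3))) = 1/(2*9/(37 - 37/3)) = 1/(2*9/(74/3)) = 1/(2*9*(3/74)) = 1/(27/37) = 37/27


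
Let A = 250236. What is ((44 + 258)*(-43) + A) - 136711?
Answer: 100539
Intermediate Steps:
((44 + 258)*(-43) + A) - 136711 = ((44 + 258)*(-43) + 250236) - 136711 = (302*(-43) + 250236) - 136711 = (-12986 + 250236) - 136711 = 237250 - 136711 = 100539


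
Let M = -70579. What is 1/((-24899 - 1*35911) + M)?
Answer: -1/131389 ≈ -7.6110e-6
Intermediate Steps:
1/((-24899 - 1*35911) + M) = 1/((-24899 - 1*35911) - 70579) = 1/((-24899 - 35911) - 70579) = 1/(-60810 - 70579) = 1/(-131389) = -1/131389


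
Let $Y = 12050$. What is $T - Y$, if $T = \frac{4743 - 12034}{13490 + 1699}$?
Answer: $- \frac{183034741}{15189} \approx -12050.0$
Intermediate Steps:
$T = - \frac{7291}{15189} \approx -0.48002$
$T - Y = - \frac{7291}{15189} - 12050 = - \frac{183034741}{15189}$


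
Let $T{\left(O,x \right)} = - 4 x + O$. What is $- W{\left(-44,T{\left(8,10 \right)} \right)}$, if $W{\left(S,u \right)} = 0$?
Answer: $0$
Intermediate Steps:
$T{\left(O,x \right)} = O - 4 x$
$- W{\left(-44,T{\left(8,10 \right)} \right)} = \left(-1\right) 0 = 0$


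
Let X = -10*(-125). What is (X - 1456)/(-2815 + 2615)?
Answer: 103/100 ≈ 1.0300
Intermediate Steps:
X = 1250
(X - 1456)/(-2815 + 2615) = (1250 - 1456)/(-2815 + 2615) = -206/(-200) = -206*(-1/200) = 103/100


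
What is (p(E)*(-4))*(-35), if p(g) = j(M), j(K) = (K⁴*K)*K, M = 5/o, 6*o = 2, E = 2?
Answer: 1594687500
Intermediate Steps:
o = ⅓ (o = (⅙)*2 = ⅓ ≈ 0.33333)
M = 15 (M = 5/(⅓) = 5*3 = 15)
j(K) = K⁶ (j(K) = K⁵*K = K⁶)
p(g) = 11390625 (p(g) = 15⁶ = 11390625)
(p(E)*(-4))*(-35) = (11390625*(-4))*(-35) = -45562500*(-35) = 1594687500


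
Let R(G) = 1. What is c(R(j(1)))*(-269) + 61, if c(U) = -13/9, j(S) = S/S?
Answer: 4046/9 ≈ 449.56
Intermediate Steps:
j(S) = 1
c(U) = -13/9 (c(U) = -13*⅑ = -13/9)
c(R(j(1)))*(-269) + 61 = -13/9*(-269) + 61 = 3497/9 + 61 = 4046/9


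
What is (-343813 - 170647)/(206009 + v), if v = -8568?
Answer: -514460/197441 ≈ -2.6056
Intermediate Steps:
(-343813 - 170647)/(206009 + v) = (-343813 - 170647)/(206009 - 8568) = -514460/197441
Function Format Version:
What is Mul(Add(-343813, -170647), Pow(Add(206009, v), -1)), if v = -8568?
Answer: Rational(-514460, 197441) ≈ -2.6056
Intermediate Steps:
Mul(Add(-343813, -170647), Pow(Add(206009, v), -1)) = Mul(Add(-343813, -170647), Pow(Add(206009, -8568), -1)) = Mul(-514460, Pow(197441, -1)) = Mul(-514460, Rational(1, 197441)) = Rational(-514460, 197441)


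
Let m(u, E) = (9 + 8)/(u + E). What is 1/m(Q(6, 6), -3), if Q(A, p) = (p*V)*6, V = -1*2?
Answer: -75/17 ≈ -4.4118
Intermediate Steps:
V = -2
Q(A, p) = -12*p (Q(A, p) = (p*(-2))*6 = -2*p*6 = -12*p)
m(u, E) = 17/(E + u)
1/m(Q(6, 6), -3) = 1/(17/(-3 - 12*6)) = 1/(17/(-3 - 72)) = 1/(17/(-75)) = 1/(17*(-1/75)) = 1/(-17/75) = -75/17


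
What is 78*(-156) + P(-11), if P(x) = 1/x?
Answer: -133849/11 ≈ -12168.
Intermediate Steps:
78*(-156) + P(-11) = 78*(-156) + 1/(-11) = -12168 - 1/11 = -133849/11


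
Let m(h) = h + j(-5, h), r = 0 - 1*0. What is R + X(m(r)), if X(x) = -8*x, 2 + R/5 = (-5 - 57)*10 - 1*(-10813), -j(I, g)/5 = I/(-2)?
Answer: 51055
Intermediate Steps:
j(I, g) = 5*I/2 (j(I, g) = -5*I/(-2) = -5*I*(-1)/2 = -(-5)*I/2 = 5*I/2)
r = 0 (r = 0 + 0 = 0)
m(h) = -25/2 + h (m(h) = h + (5/2)*(-5) = h - 25/2 = -25/2 + h)
R = 50955 (R = -10 + 5*((-5 - 57)*10 - 1*(-10813)) = -10 + 5*(-62*10 + 10813) = -10 + 5*(-620 + 10813) = -10 + 5*10193 = -10 + 50965 = 50955)
R + X(m(r)) = 50955 - 8*(-25/2 + 0) = 50955 - 8*(-25/2) = 50955 + 100 = 51055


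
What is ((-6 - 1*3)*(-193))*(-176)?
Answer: -305712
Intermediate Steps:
((-6 - 1*3)*(-193))*(-176) = ((-6 - 3)*(-193))*(-176) = -9*(-193)*(-176) = 1737*(-176) = -305712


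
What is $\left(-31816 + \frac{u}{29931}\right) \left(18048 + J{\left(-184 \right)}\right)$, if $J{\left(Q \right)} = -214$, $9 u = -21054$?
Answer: $- \frac{4631750996764}{8163} \approx -5.6741 \cdot 10^{8}$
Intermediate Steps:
$u = - \frac{7018}{3}$ ($u = \frac{1}{9} \left(-21054\right) = - \frac{7018}{3} \approx -2339.3$)
$\left(-31816 + \frac{u}{29931}\right) \left(18048 + J{\left(-184 \right)}\right) = \left(-31816 - \frac{7018}{3 \cdot 29931}\right) \left(18048 - 214\right) = \left(-31816 - \frac{638}{8163}\right) 17834 = \left(- \frac{259714646}{8163}\right) 17834 = - \frac{4631750996764}{8163}$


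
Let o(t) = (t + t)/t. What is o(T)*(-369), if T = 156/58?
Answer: -738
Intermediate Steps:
T = 78/29 (T = 156*(1/58) = 78/29 ≈ 2.6897)
o(t) = 2 (o(t) = (2*t)/t = 2)
o(T)*(-369) = 2*(-369) = -738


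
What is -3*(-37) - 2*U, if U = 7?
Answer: 97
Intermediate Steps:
-3*(-37) - 2*U = -3*(-37) - 2*7 = 111 - 14 = 97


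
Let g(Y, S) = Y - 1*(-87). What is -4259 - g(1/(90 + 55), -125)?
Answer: -630171/145 ≈ -4346.0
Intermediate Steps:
g(Y, S) = 87 + Y (g(Y, S) = Y + 87 = 87 + Y)
-4259 - g(1/(90 + 55), -125) = -4259 - (87 + 1/(90 + 55)) = -4259 - (87 + 1/145) = -4259 - 1*12616/145 = -4259 - 12616/145 = -630171/145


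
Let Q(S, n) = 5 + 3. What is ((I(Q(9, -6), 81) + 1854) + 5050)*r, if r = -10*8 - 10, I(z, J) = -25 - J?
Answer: -611820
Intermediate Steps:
Q(S, n) = 8
r = -90 (r = -80 - 10 = -90)
((I(Q(9, -6), 81) + 1854) + 5050)*r = (((-25 - 1*81) + 1854) + 5050)*(-90) = (((-25 - 81) + 1854) + 5050)*(-90) = ((-106 + 1854) + 5050)*(-90) = (1748 + 5050)*(-90) = 6798*(-90) = -611820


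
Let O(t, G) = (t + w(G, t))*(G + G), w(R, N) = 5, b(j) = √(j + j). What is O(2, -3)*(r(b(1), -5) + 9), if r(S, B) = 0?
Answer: -378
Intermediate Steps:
b(j) = √2*√j (b(j) = √(2*j) = √2*√j)
O(t, G) = 2*G*(5 + t) (O(t, G) = (t + 5)*(G + G) = (5 + t)*(2*G) = 2*G*(5 + t))
O(2, -3)*(r(b(1), -5) + 9) = (2*(-3)*(5 + 2))*(0 + 9) = (2*(-3)*7)*9 = -42*9 = -378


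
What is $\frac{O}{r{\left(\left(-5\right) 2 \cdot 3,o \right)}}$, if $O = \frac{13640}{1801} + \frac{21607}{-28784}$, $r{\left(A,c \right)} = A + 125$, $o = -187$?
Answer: $\frac{353699553}{4924798480} \approx 0.07182$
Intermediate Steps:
$r{\left(A,c \right)} = 125 + A$
$O = \frac{353699553}{51839984}$ ($O = 13640 \cdot \frac{1}{1801} + 21607 \left(- \frac{1}{28784}\right) = \frac{13640}{1801} - \frac{21607}{28784} = \frac{353699553}{51839984} \approx 6.8229$)
$\frac{O}{r{\left(\left(-5\right) 2 \cdot 3,o \right)}} = \frac{353699553}{51839984 \left(125 + \left(-5\right) 2 \cdot 3\right)} = \frac{353699553}{51839984 \left(125 - 30\right)} = \frac{353699553}{51839984 \cdot 95} = \frac{353699553}{51839984} \cdot \frac{1}{95} = \frac{353699553}{4924798480}$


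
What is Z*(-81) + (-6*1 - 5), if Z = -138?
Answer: 11167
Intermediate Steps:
Z*(-81) + (-6*1 - 5) = -138*(-81) + (-6*1 - 5) = 11178 + (-6 - 5) = 11178 - 11 = 11167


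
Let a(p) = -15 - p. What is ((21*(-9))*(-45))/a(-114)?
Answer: 945/11 ≈ 85.909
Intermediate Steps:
((21*(-9))*(-45))/a(-114) = ((21*(-9))*(-45))/(-15 - 1*(-114)) = (-189*(-45))/(-15 + 114) = 8505/99 = 8505*(1/99) = 945/11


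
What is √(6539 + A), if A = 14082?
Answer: √20621 ≈ 143.60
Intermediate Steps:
√(6539 + A) = √(6539 + 14082) = √20621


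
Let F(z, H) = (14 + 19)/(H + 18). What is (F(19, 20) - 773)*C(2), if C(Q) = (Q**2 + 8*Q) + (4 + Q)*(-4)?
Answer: 58682/19 ≈ 3088.5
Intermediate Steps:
F(z, H) = 33/(18 + H)
C(Q) = -16 + Q**2 + 4*Q (C(Q) = (Q**2 + 8*Q) + (-16 - 4*Q) = -16 + Q**2 + 4*Q)
(F(19, 20) - 773)*C(2) = (33/(18 + 20) - 773)*(-16 + 2**2 + 4*2) = (33/38 - 773)*(-16 + 4 + 8) = (33*(1/38) - 773)*(-4) = (33/38 - 773)*(-4) = -29341/38*(-4) = 58682/19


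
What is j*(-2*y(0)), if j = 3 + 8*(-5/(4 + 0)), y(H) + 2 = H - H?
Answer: -28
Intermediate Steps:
y(H) = -2 (y(H) = -2 + (H - H) = -2 + 0 = -2)
j = -7 (j = 3 + 8*(-5/4) = 3 - 10 = -7)
j*(-2*y(0)) = -(-14)*(-2) = -7*4 = -28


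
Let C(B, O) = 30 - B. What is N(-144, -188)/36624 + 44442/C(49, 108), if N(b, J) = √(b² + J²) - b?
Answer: -33909189/14497 + √3505/9156 ≈ -2339.0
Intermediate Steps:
N(b, J) = √(J² + b²) - b
N(-144, -188)/36624 + 44442/C(49, 108) = (√((-188)² + (-144)²) - 1*(-144))/36624 + 44442/(30 - 1*49) = (√(35344 + 20736) + 144)*(1/36624) + 44442/(30 - 49) = (√56080 + 144)*(1/36624) + 44442/(-19) = (4*√3505 + 144)*(1/36624) + 44442*(-1/19) = (144 + 4*√3505)*(1/36624) - 44442/19 = (3/763 + √3505/9156) - 44442/19 = -33909189/14497 + √3505/9156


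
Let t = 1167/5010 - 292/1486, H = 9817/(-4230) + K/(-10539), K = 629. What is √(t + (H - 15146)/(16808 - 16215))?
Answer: I*√94124709152680346953912573685/60744364143315 ≈ 5.0506*I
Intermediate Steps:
H = -11791337/4953330 (H = 9817/(-4230) + 629/(-10539) = 9817*(-1/4230) + 629*(-1/10539) = -9817/4230 - 629/10539 = -11791337/4953330 ≈ -2.3805)
t = 45207/1240810 (t = 1167*(1/5010) - 292*1/1486 = 389/1670 - 146/743 = 45207/1240810 ≈ 0.036433)
√(t + (H - 15146)/(16808 - 16215)) = √(45207/1240810 + (-11791337/4953330 - 15146)/(16808 - 16215)) = √(45207/1240810 - 75034927517/4953330/593) = √(45207/1240810 - 75034927517/4953330*1/593) = √(45207/1240810 - 75034927517/2937324690) = √(-4648565038755397/182233092429945) = I*√94124709152680346953912573685/60744364143315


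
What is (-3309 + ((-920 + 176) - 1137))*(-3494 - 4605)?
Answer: 42033810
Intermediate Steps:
(-3309 + ((-920 + 176) - 1137))*(-3494 - 4605) = (-3309 + (-744 - 1137))*(-8099) = (-3309 - 1881)*(-8099) = -5190*(-8099) = 42033810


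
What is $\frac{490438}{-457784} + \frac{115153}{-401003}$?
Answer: $- \frac{124691155133}{91786378676} \approx -1.3585$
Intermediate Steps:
$\frac{490438}{-457784} + \frac{115153}{-401003} = 490438 \left(- \frac{1}{457784}\right) + 115153 \left(- \frac{1}{401003}\right) = - \frac{245219}{228892} - \frac{115153}{401003} = - \frac{124691155133}{91786378676}$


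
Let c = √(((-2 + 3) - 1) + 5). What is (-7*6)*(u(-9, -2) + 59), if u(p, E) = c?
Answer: -2478 - 42*√5 ≈ -2571.9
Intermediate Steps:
c = √5 (c = √((1 - 1) + 5) = √(0 + 5) = √5 ≈ 2.2361)
u(p, E) = √5
(-7*6)*(u(-9, -2) + 59) = (-7*6)*(√5 + 59) = -42*(59 + √5) = -2478 - 42*√5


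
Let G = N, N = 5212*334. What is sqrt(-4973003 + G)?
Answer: I*sqrt(3232195) ≈ 1797.8*I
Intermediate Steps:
N = 1740808
G = 1740808
sqrt(-4973003 + G) = sqrt(-4973003 + 1740808) = sqrt(-3232195) = I*sqrt(3232195)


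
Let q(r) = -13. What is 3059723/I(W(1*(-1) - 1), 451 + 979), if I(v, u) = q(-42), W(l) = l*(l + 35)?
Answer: -3059723/13 ≈ -2.3536e+5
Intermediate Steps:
W(l) = l*(35 + l)
I(v, u) = -13
3059723/I(W(1*(-1) - 1), 451 + 979) = 3059723/(-13) = 3059723*(-1/13) = -3059723/13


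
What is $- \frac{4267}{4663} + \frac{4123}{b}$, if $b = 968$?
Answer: $\frac{15095093}{4513784} \approx 3.3442$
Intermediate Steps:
$- \frac{4267}{4663} + \frac{4123}{b} = - \frac{4267}{4663} + \frac{4123}{968} = \frac{15095093}{4513784}$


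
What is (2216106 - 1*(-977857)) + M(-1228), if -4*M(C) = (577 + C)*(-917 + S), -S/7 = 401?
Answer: 2587882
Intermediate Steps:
S = -2807 (S = -7*401 = -2807)
M(C) = 537187 + 931*C (M(C) = -(577 + C)*(-917 - 2807)/4 = -(577 + C)*(-3724)/4 = -(-2148748 - 3724*C)/4 = 537187 + 931*C)
(2216106 - 1*(-977857)) + M(-1228) = (2216106 - 1*(-977857)) + (537187 + 931*(-1228)) = (2216106 + 977857) + (537187 - 1143268) = 3193963 - 606081 = 2587882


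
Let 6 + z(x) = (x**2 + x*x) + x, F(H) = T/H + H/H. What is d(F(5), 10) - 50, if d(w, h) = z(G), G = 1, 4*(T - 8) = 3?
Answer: -53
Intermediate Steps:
T = 35/4 (T = 8 + (1/4)*3 = 8 + 3/4 = 35/4 ≈ 8.7500)
F(H) = 1 + 35/(4*H) (F(H) = 35/(4*H) + H/H = 35/(4*H) + 1 = 1 + 35/(4*H))
z(x) = -6 + x + 2*x**2 (z(x) = -6 + ((x**2 + x*x) + x) = -6 + ((x**2 + x**2) + x) = -6 + (2*x**2 + x) = -6 + (x + 2*x**2) = -6 + x + 2*x**2)
d(w, h) = -3 (d(w, h) = -6 + 1 + 2*1**2 = -6 + 1 + 2*1 = -6 + 1 + 2 = -3)
d(F(5), 10) - 50 = -3 - 50 = -53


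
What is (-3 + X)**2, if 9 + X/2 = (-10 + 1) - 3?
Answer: 2025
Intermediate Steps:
X = -42 (X = -18 + 2*((-10 + 1) - 3) = -18 + 2*(-9 - 3) = -18 + 2*(-12) = -18 - 24 = -42)
(-3 + X)**2 = (-3 - 42)**2 = (-45)**2 = 2025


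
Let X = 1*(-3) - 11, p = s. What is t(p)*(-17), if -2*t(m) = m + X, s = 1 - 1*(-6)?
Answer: -119/2 ≈ -59.500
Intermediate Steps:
s = 7 (s = 1 + 6 = 7)
p = 7
X = -14 (X = -3 - 11 = -14)
t(m) = 7 - m/2 (t(m) = -(m - 14)/2 = -(-14 + m)/2 = 7 - m/2)
t(p)*(-17) = (7 - ½*7)*(-17) = (7 - 7/2)*(-17) = (7/2)*(-17) = -119/2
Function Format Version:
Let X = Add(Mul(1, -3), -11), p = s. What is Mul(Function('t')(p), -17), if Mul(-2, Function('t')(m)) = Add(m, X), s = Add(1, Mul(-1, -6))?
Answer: Rational(-119, 2) ≈ -59.500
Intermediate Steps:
s = 7 (s = Add(1, 6) = 7)
p = 7
X = -14 (X = Add(-3, -11) = -14)
Function('t')(m) = Add(7, Mul(Rational(-1, 2), m)) (Function('t')(m) = Mul(Rational(-1, 2), Add(m, -14)) = Mul(Rational(-1, 2), Add(-14, m)) = Add(7, Mul(Rational(-1, 2), m)))
Mul(Function('t')(p), -17) = Mul(Add(7, Mul(Rational(-1, 2), 7)), -17) = Mul(Add(7, Rational(-7, 2)), -17) = Mul(Rational(7, 2), -17) = Rational(-119, 2)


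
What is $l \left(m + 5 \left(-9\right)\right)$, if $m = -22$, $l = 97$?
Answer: $-6499$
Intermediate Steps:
$l \left(m + 5 \left(-9\right)\right) = 97 \left(-22 + 5 \left(-9\right)\right) = 97 \left(-22 - 45\right) = 97 \left(-67\right) = -6499$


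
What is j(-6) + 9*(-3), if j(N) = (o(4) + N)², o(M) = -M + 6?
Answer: -11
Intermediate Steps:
o(M) = 6 - M
j(N) = (2 + N)² (j(N) = ((6 - 1*4) + N)² = ((6 - 4) + N)² = (2 + N)²)
j(-6) + 9*(-3) = (2 - 6)² + 9*(-3) = (-4)² - 27 = 16 - 27 = -11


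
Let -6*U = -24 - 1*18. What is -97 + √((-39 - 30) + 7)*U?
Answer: -97 + 7*I*√62 ≈ -97.0 + 55.118*I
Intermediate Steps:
U = 7 (U = -(-24 - 1*18)/6 = -(-24 - 18)/6 = -⅙*(-42) = 7)
-97 + √((-39 - 30) + 7)*U = -97 + √((-39 - 30) + 7)*7 = -97 + √(-69 + 7)*7 = -97 + √(-62)*7 = -97 + (I*√62)*7 = -97 + 7*I*√62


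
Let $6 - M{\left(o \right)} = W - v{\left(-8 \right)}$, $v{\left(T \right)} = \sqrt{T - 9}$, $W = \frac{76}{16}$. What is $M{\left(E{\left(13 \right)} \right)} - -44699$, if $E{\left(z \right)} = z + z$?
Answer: $\frac{178801}{4} + i \sqrt{17} \approx 44700.0 + 4.1231 i$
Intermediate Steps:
$W = \frac{19}{4}$ ($W = 76 \cdot \frac{1}{16} = \frac{19}{4} \approx 4.75$)
$E{\left(z \right)} = 2 z$
$v{\left(T \right)} = \sqrt{-9 + T}$
$M{\left(o \right)} = \frac{5}{4} + i \sqrt{17}$ ($M{\left(o \right)} = 6 - \left(\frac{19}{4} - \sqrt{-9 - 8}\right) = 6 - \left(\frac{19}{4} - \sqrt{-17}\right) = 6 - \left(\frac{19}{4} - i \sqrt{17}\right) = \frac{5}{4} + i \sqrt{17}$)
$M{\left(E{\left(13 \right)} \right)} - -44699 = \left(\frac{5}{4} + i \sqrt{17}\right) - -44699 = \left(\frac{5}{4} + i \sqrt{17}\right) + 44699 = \frac{178801}{4} + i \sqrt{17}$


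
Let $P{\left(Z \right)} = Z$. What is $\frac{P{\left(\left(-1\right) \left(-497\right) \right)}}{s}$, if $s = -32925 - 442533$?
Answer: $- \frac{497}{475458} \approx -0.0010453$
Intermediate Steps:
$s = -475458$ ($s = -32925 - 442533 = -475458$)
$\frac{P{\left(\left(-1\right) \left(-497\right) \right)}}{s} = \frac{\left(-1\right) \left(-497\right)}{-475458} = 497 \left(- \frac{1}{475458}\right) = - \frac{497}{475458}$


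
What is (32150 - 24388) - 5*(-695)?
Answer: 11237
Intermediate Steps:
(32150 - 24388) - 5*(-695) = 7762 + 3475 = 11237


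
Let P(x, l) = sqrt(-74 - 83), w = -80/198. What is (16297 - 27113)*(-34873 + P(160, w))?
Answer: 377186368 - 10816*I*sqrt(157) ≈ 3.7719e+8 - 1.3552e+5*I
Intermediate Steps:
w = -40/99 (w = -80*1/198 = -40/99 ≈ -0.40404)
P(x, l) = I*sqrt(157) (P(x, l) = sqrt(-157) = I*sqrt(157))
(16297 - 27113)*(-34873 + P(160, w)) = (16297 - 27113)*(-34873 + I*sqrt(157)) = -10816*(-34873 + I*sqrt(157)) = 377186368 - 10816*I*sqrt(157)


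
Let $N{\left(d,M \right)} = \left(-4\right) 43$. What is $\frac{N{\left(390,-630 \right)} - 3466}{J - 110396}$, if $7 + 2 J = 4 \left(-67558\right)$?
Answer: $\frac{7276}{491031} \approx 0.014818$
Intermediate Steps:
$N{\left(d,M \right)} = -172$
$J = - \frac{270239}{2}$ ($J = - \frac{7}{2} + \frac{4 \left(-67558\right)}{2} = - \frac{7}{2} + \frac{1}{2} \left(-270232\right) = - \frac{7}{2} - 135116 = - \frac{270239}{2} \approx -1.3512 \cdot 10^{5}$)
$\frac{N{\left(390,-630 \right)} - 3466}{J - 110396} = \frac{-172 - 3466}{- \frac{270239}{2} - 110396} = - \frac{3638}{- \frac{491031}{2}} = \left(-3638\right) \left(- \frac{2}{491031}\right) = \frac{7276}{491031}$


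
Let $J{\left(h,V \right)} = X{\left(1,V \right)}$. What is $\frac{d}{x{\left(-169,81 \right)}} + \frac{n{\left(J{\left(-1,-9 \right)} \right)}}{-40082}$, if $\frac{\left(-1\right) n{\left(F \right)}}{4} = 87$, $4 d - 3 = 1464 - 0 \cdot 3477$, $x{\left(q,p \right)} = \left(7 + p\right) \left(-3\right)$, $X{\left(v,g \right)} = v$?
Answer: $- \frac{9738801}{7054432} \approx -1.3805$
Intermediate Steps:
$J{\left(h,V \right)} = 1$
$x{\left(q,p \right)} = -21 - 3 p$
$d = \frac{1467}{4}$ ($d = \frac{3}{4} + \frac{1464 - 0 \cdot 3477}{4} = \frac{3}{4} + \frac{1464 - 0}{4} = \frac{3}{4} + \frac{1464 + 0}{4} = \frac{3}{4} + \frac{1}{4} \cdot 1464 = \frac{3}{4} + 366 = \frac{1467}{4} \approx 366.75$)
$n{\left(F \right)} = -348$ ($n{\left(F \right)} = \left(-4\right) 87 = -348$)
$\frac{d}{x{\left(-169,81 \right)}} + \frac{n{\left(J{\left(-1,-9 \right)} \right)}}{-40082} = \frac{1467}{4 \left(-21 - 243\right)} - \frac{348}{-40082} = \frac{1467}{4 \left(-21 - 243\right)} - - \frac{174}{20041} = \frac{1467}{4 \left(-264\right)} + \frac{174}{20041} = \frac{1467}{4} \left(- \frac{1}{264}\right) + \frac{174}{20041} = - \frac{489}{352} + \frac{174}{20041} = - \frac{9738801}{7054432}$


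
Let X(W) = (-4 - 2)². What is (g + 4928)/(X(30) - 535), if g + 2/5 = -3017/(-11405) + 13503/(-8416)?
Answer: -94568902601/9579251104 ≈ -9.8723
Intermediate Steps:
X(W) = 36 (X(W) = (-6)² = 36)
g = -33400887/19196896 (g = -⅖ + (-3017/(-11405) + 13503/(-8416)) = -⅖ + (-3017*(-1/11405) + 13503*(-1/8416)) = -⅖ + (3017/11405 - 13503/8416) = -⅖ - 128610643/95984480 = -33400887/19196896 ≈ -1.7399)
(g + 4928)/(X(30) - 535) = (-33400887/19196896 + 4928)/(36 - 535) = (94568902601/19196896)/(-499) = (94568902601/19196896)*(-1/499) = -94568902601/9579251104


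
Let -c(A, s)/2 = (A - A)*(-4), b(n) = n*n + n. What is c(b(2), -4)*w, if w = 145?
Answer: 0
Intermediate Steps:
b(n) = n + n**2 (b(n) = n**2 + n = n + n**2)
c(A, s) = 0 (c(A, s) = -2*(A - A)*(-4) = -0*(-4) = -2*0 = 0)
c(b(2), -4)*w = 0*145 = 0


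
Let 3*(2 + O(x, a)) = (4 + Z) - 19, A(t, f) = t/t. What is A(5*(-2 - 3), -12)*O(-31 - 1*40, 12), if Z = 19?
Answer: -2/3 ≈ -0.66667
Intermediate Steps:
A(t, f) = 1
O(x, a) = -2/3 (O(x, a) = -2 + ((4 + 19) - 19)/3 = -2 + (23 - 19)/3 = -2 + (1/3)*4 = -2 + 4/3 = -2/3)
A(5*(-2 - 3), -12)*O(-31 - 1*40, 12) = 1*(-2/3) = -2/3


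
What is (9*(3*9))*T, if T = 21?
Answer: 5103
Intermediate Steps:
(9*(3*9))*T = (9*(3*9))*21 = (9*27)*21 = 243*21 = 5103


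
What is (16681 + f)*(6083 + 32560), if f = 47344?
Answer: 2474118075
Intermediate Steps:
(16681 + f)*(6083 + 32560) = (16681 + 47344)*(6083 + 32560) = 64025*38643 = 2474118075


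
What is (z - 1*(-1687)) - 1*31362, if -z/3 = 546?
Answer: -31313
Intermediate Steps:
z = -1638 (z = -3*546 = -1638)
(z - 1*(-1687)) - 1*31362 = (-1638 - 1*(-1687)) - 1*31362 = (-1638 + 1687) - 31362 = 49 - 31362 = -31313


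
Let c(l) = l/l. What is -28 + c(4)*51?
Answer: 23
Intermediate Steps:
c(l) = 1
-28 + c(4)*51 = -28 + 1*51 = -28 + 51 = 23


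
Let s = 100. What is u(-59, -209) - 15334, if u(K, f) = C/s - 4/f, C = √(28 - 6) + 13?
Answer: -320477483/20900 + √22/100 ≈ -15334.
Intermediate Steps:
C = 13 + √22 (C = √22 + 13 = 13 + √22 ≈ 17.690)
u(K, f) = 13/100 - 4/f + √22/100 (u(K, f) = (13 + √22)/100 - 4/f = (13 + √22)*(1/100) - 4/f = (13/100 + √22/100) - 4/f = 13/100 - 4/f + √22/100)
u(-59, -209) - 15334 = (1/100)*(-400 - 209*(13 + √22))/(-209) - 15334 = (1/100)*(-1/209)*(-400 + (-2717 - 209*√22)) - 15334 = (1/100)*(-1/209)*(-3117 - 209*√22) - 15334 = (3117/20900 + √22/100) - 15334 = -320477483/20900 + √22/100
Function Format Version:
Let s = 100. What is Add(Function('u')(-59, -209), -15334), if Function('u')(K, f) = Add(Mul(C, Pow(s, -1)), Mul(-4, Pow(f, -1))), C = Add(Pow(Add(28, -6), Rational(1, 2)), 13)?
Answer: Add(Rational(-320477483, 20900), Mul(Rational(1, 100), Pow(22, Rational(1, 2)))) ≈ -15334.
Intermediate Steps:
C = Add(13, Pow(22, Rational(1, 2))) (C = Add(Pow(22, Rational(1, 2)), 13) = Add(13, Pow(22, Rational(1, 2))) ≈ 17.690)
Function('u')(K, f) = Add(Rational(13, 100), Mul(-4, Pow(f, -1)), Mul(Rational(1, 100), Pow(22, Rational(1, 2)))) (Function('u')(K, f) = Add(Mul(Add(13, Pow(22, Rational(1, 2))), Pow(100, -1)), Mul(-4, Pow(f, -1))) = Add(Mul(Add(13, Pow(22, Rational(1, 2))), Rational(1, 100)), Mul(-4, Pow(f, -1))) = Add(Add(Rational(13, 100), Mul(Rational(1, 100), Pow(22, Rational(1, 2)))), Mul(-4, Pow(f, -1))) = Add(Rational(13, 100), Mul(-4, Pow(f, -1)), Mul(Rational(1, 100), Pow(22, Rational(1, 2)))))
Add(Function('u')(-59, -209), -15334) = Add(Mul(Rational(1, 100), Pow(-209, -1), Add(-400, Mul(-209, Add(13, Pow(22, Rational(1, 2)))))), -15334) = Add(Mul(Rational(1, 100), Rational(-1, 209), Add(-400, Add(-2717, Mul(-209, Pow(22, Rational(1, 2)))))), -15334) = Add(Mul(Rational(1, 100), Rational(-1, 209), Add(-3117, Mul(-209, Pow(22, Rational(1, 2))))), -15334) = Add(Add(Rational(3117, 20900), Mul(Rational(1, 100), Pow(22, Rational(1, 2)))), -15334) = Add(Rational(-320477483, 20900), Mul(Rational(1, 100), Pow(22, Rational(1, 2))))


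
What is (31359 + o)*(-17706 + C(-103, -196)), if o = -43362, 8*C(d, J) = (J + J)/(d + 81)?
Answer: 4674964449/22 ≈ 2.1250e+8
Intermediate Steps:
C(d, J) = J/(4*(81 + d)) (C(d, J) = ((J + J)/(d + 81))/8 = ((2*J)/(81 + d))/8 = (2*J/(81 + d))/8 = J/(4*(81 + d)))
(31359 + o)*(-17706 + C(-103, -196)) = (31359 - 43362)*(-17706 + (¼)*(-196)/(81 - 103)) = -12003*(-17706 + (¼)*(-196)/(-22)) = -12003*(-17706 + (¼)*(-196)*(-1/22)) = -12003*(-17706 + 49/22) = -12003*(-389483/22) = 4674964449/22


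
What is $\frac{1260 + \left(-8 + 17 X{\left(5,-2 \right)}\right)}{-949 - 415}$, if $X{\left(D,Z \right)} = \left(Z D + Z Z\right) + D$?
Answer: $- \frac{1235}{1364} \approx -0.90543$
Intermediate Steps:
$X{\left(D,Z \right)} = D + Z^{2} + D Z$ ($X{\left(D,Z \right)} = \left(D Z + Z^{2}\right) + D = \left(Z^{2} + D Z\right) + D = D + Z^{2} + D Z$)
$\frac{1260 + \left(-8 + 17 X{\left(5,-2 \right)}\right)}{-949 - 415} = \frac{1260 + \left(-8 + 17 \left(5 + \left(-2\right)^{2} + 5 \left(-2\right)\right)\right)}{-949 - 415} = \frac{1260 + \left(-8 + 17 \left(5 + 4 - 10\right)\right)}{-1364} = - \frac{1260 + \left(-8 + 17 \left(-1\right)\right)}{1364} = - \frac{1260 - 25}{1364} = \left(- \frac{1}{1364}\right) 1235 = - \frac{1235}{1364}$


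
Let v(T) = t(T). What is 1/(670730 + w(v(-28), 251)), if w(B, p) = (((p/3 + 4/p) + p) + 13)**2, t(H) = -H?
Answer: 567009/448851804595 ≈ 1.2632e-6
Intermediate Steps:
v(T) = -T
w(B, p) = (13 + 4/p + 4*p/3)**2 (w(B, p) = (((p*(1/3) + 4/p) + p) + 13)**2 = (((p/3 + 4/p) + p) + 13)**2 = (((4/p + p/3) + p) + 13)**2 = ((4/p + 4*p/3) + 13)**2 = (13 + 4/p + 4*p/3)**2)
1/(670730 + w(v(-28), 251)) = 1/(670730 + (1/9)*(12 + 4*251**2 + 39*251)**2/251**2) = 1/(670730 + (1/9)*(1/63001)*(12 + 4*63001 + 9789)**2) = 1/(670730 + (1/9)*(1/63001)*(12 + 252004 + 9789)**2) = 1/(670730 + (1/9)*(1/63001)*261805**2) = 1/(670730 + (1/9)*(1/63001)*68541858025) = 1/(670730 + 68541858025/567009) = 1/(448851804595/567009) = 567009/448851804595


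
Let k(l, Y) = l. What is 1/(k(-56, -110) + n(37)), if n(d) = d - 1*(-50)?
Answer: 1/31 ≈ 0.032258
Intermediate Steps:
n(d) = 50 + d (n(d) = d + 50 = 50 + d)
1/(k(-56, -110) + n(37)) = 1/(-56 + (50 + 37)) = 1/(-56 + 87) = 1/31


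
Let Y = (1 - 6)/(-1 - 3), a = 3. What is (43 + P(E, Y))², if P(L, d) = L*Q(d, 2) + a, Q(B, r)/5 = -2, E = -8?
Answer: 15876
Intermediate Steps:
Y = 5/4 (Y = -5/(-4) = -5*(-¼) = 5/4 ≈ 1.2500)
Q(B, r) = -10 (Q(B, r) = 5*(-2) = -10)
P(L, d) = 3 - 10*L (P(L, d) = L*(-10) + 3 = -10*L + 3 = 3 - 10*L)
(43 + P(E, Y))² = (43 + (3 - 10*(-8)))² = (43 + (3 + 80))² = (43 + 83)² = 126² = 15876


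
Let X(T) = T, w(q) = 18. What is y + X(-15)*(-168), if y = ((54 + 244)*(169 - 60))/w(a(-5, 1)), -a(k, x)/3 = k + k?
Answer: 38921/9 ≈ 4324.6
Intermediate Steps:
a(k, x) = -6*k (a(k, x) = -3*(k + k) = -6*k)
y = 16241/9 (y = ((54 + 244)*(169 - 60))/18 = (298*109)*(1/18) = 32482*(1/18) = 16241/9 ≈ 1804.6)
y + X(-15)*(-168) = 16241/9 - 15*(-168) = 16241/9 + 2520 = 38921/9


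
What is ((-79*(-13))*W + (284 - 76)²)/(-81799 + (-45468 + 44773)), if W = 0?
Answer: -21632/41247 ≈ -0.52445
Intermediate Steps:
((-79*(-13))*W + (284 - 76)²)/(-81799 + (-45468 + 44773)) = (-79*(-13)*0 + (284 - 76)²)/(-81799 + (-45468 + 44773)) = (1027*0 + 208²)/(-81799 - 695) = (0 + 43264)/(-82494) = 43264*(-1/82494) = -21632/41247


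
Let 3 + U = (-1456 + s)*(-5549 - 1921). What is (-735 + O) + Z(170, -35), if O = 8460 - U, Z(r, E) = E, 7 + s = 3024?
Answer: 11668363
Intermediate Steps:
s = 3017 (s = -7 + 3024 = 3017)
U = -11660673 (U = -3 + (-1456 + 3017)*(-5549 - 1921) = -3 + 1561*(-7470) = -3 - 11660670 = -11660673)
O = 11669133 (O = 8460 - 1*(-11660673) = 8460 + 11660673 = 11669133)
(-735 + O) + Z(170, -35) = (-735 + 11669133) - 35 = 11668398 - 35 = 11668363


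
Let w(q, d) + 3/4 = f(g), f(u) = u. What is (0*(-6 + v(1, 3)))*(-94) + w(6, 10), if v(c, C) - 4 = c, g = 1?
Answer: ¼ ≈ 0.25000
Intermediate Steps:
v(c, C) = 4 + c
w(q, d) = ¼ (w(q, d) = -¾ + 1 = ¼)
(0*(-6 + v(1, 3)))*(-94) + w(6, 10) = (0*(-6 + (4 + 1)))*(-94) + ¼ = (0*(-6 + 5))*(-94) + ¼ = (0*(-1))*(-94) + ¼ = 0*(-94) + ¼ = 0 + ¼ = ¼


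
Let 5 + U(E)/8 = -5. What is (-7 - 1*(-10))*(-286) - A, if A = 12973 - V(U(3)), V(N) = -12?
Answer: -13843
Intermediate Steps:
U(E) = -80 (U(E) = -40 + 8*(-5) = -40 - 40 = -80)
A = 12985 (A = 12973 - 1*(-12) = 12973 + 12 = 12985)
(-7 - 1*(-10))*(-286) - A = (-7 - 1*(-10))*(-286) - 1*12985 = (-7 + 10)*(-286) - 12985 = 3*(-286) - 12985 = -858 - 12985 = -13843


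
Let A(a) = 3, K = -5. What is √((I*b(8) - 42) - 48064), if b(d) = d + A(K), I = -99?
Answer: I*√49195 ≈ 221.8*I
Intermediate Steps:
b(d) = 3 + d (b(d) = d + 3 = 3 + d)
√((I*b(8) - 42) - 48064) = √((-99*(3 + 8) - 42) - 48064) = √((-99*11 - 42) - 48064) = √((-1089 - 42) - 48064) = √(-1131 - 48064) = √(-49195) = I*√49195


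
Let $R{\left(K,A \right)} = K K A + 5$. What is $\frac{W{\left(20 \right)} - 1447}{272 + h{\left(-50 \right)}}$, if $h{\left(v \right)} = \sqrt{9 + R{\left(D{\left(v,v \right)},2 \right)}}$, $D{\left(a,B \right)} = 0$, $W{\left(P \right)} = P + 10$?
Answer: $- \frac{14824}{2845} + \frac{109 \sqrt{14}}{5690} \approx -5.1389$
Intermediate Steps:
$W{\left(P \right)} = 10 + P$
$R{\left(K,A \right)} = 5 + A K^{2}$ ($R{\left(K,A \right)} = K^{2} A + 5 = A K^{2} + 5 = 5 + A K^{2}$)
$h{\left(v \right)} = \sqrt{14}$ ($h{\left(v \right)} = \sqrt{9 + \left(5 + 2 \cdot 0^{2}\right)} = \sqrt{9 + \left(5 + 2 \cdot 0\right)} = \sqrt{9 + \left(5 + 0\right)} = \sqrt{9 + 5} = \sqrt{14}$)
$\frac{W{\left(20 \right)} - 1447}{272 + h{\left(-50 \right)}} = \frac{\left(10 + 20\right) - 1447}{272 + \sqrt{14}} = \frac{30 - 1447}{272 + \sqrt{14}} = - \frac{1417}{272 + \sqrt{14}}$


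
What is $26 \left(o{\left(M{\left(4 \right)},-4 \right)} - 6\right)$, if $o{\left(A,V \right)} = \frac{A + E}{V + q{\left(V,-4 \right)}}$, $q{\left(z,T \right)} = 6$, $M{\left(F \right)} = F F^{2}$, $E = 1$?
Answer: $689$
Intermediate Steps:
$M{\left(F \right)} = F^{3}$
$o{\left(A,V \right)} = \frac{1 + A}{6 + V}$ ($o{\left(A,V \right)} = \frac{A + 1}{V + 6} = \frac{1 + A}{6 + V}$)
$26 \left(o{\left(M{\left(4 \right)},-4 \right)} - 6\right) = 26 \left(\frac{1 + 4^{3}}{6 - 4} - 6\right) = 26 \left(\frac{1 + 64}{2} - 6\right) = 26 \left(\frac{1}{2} \cdot 65 - 6\right) = 26 \left(\frac{65}{2} - 6\right) = 26 \cdot \frac{53}{2} = 689$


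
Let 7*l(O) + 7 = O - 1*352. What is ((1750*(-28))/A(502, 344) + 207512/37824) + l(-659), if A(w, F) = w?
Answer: -1973366281/8307096 ≈ -237.55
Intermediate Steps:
l(O) = -359/7 + O/7 (l(O) = -1 + (O - 1*352)/7 = -1 + (O - 352)/7 = -1 + (-352 + O)/7 = -1 + (-352/7 + O/7) = -359/7 + O/7)
((1750*(-28))/A(502, 344) + 207512/37824) + l(-659) = ((1750*(-28))/502 + 207512/37824) + (-359/7 + (1/7)*(-659)) = (-49000*1/502 + 207512*(1/37824)) + (-359/7 - 659/7) = (-24500/251 + 25939/4728) - 1018/7 = -109325311/1186728 - 1018/7 = -1973366281/8307096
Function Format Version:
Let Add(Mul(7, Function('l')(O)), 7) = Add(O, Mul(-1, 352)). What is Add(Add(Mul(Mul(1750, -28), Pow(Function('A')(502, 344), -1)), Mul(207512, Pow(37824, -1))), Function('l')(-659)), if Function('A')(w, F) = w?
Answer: Rational(-1973366281, 8307096) ≈ -237.55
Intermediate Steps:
Function('l')(O) = Add(Rational(-359, 7), Mul(Rational(1, 7), O)) (Function('l')(O) = Add(-1, Mul(Rational(1, 7), Add(O, Mul(-1, 352)))) = Add(-1, Mul(Rational(1, 7), Add(O, -352))) = Add(-1, Mul(Rational(1, 7), Add(-352, O))) = Add(-1, Add(Rational(-352, 7), Mul(Rational(1, 7), O))) = Add(Rational(-359, 7), Mul(Rational(1, 7), O)))
Add(Add(Mul(Mul(1750, -28), Pow(Function('A')(502, 344), -1)), Mul(207512, Pow(37824, -1))), Function('l')(-659)) = Add(Add(Mul(Mul(1750, -28), Pow(502, -1)), Mul(207512, Pow(37824, -1))), Add(Rational(-359, 7), Mul(Rational(1, 7), -659))) = Add(Add(Mul(-49000, Rational(1, 502)), Mul(207512, Rational(1, 37824))), Add(Rational(-359, 7), Rational(-659, 7))) = Add(Add(Rational(-24500, 251), Rational(25939, 4728)), Rational(-1018, 7)) = Add(Rational(-109325311, 1186728), Rational(-1018, 7)) = Rational(-1973366281, 8307096)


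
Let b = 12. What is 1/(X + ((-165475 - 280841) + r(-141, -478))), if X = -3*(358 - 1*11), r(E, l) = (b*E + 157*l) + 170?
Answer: -1/523925 ≈ -1.9087e-6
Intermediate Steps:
r(E, l) = 170 + 12*E + 157*l (r(E, l) = (12*E + 157*l) + 170 = 170 + 12*E + 157*l)
X = -1041 (X = -3*(358 - 11) = -3*347 = -1041)
1/(X + ((-165475 - 280841) + r(-141, -478))) = 1/(-1041 + ((-165475 - 280841) + (170 + 12*(-141) + 157*(-478)))) = 1/(-1041 + (-446316 + (170 - 1692 - 75046))) = 1/(-1041 + (-446316 - 76568)) = 1/(-1041 - 522884) = 1/(-523925) = -1/523925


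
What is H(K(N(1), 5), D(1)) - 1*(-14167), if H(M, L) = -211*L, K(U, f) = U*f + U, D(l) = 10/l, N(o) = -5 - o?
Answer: 12057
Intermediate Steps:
K(U, f) = U + U*f
H(K(N(1), 5), D(1)) - 1*(-14167) = -2110/1 - 1*(-14167) = -2110 + 14167 = 12057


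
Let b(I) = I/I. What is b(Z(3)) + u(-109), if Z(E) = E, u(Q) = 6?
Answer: 7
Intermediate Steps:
b(I) = 1
b(Z(3)) + u(-109) = 1 + 6 = 7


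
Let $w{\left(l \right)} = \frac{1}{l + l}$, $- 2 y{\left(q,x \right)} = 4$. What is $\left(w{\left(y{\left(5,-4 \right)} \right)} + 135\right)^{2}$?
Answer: $\frac{290521}{16} \approx 18158.0$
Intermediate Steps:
$y{\left(q,x \right)} = -2$ ($y{\left(q,x \right)} = \left(- \frac{1}{2}\right) 4 = -2$)
$w{\left(l \right)} = \frac{1}{2 l}$
$\left(w{\left(y{\left(5,-4 \right)} \right)} + 135\right)^{2} = \left(\frac{1}{2 \left(-2\right)} + 135\right)^{2} = \left(\frac{1}{2} \left(- \frac{1}{2}\right) + 135\right)^{2} = \left(- \frac{1}{4} + 135\right)^{2} = \left(\frac{539}{4}\right)^{2} = \frac{290521}{16}$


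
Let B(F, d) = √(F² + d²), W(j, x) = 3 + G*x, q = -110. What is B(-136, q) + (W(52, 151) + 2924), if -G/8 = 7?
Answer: -5529 + 2*√7649 ≈ -5354.1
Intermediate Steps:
G = -56 (G = -8*7 = -56)
W(j, x) = 3 - 56*x
B(-136, q) + (W(52, 151) + 2924) = √((-136)² + (-110)²) + ((3 - 56*151) + 2924) = √(18496 + 12100) + ((3 - 8456) + 2924) = √30596 + (-8453 + 2924) = 2*√7649 - 5529 = -5529 + 2*√7649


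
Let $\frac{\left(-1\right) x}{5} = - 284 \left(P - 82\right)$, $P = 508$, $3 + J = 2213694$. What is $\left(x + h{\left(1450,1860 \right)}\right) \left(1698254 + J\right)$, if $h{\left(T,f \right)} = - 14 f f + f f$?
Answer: $-173572530216600$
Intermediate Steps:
$J = 2213691$ ($J = -3 + 2213694 = 2213691$)
$x = 604920$ ($x = - 5 \left(- 284 \left(508 - 82\right)\right) = - 5 \left(\left(-284\right) 426\right) = \left(-5\right) \left(-120984\right) = 604920$)
$h{\left(T,f \right)} = - 13 f^{2}$ ($h{\left(T,f \right)} = - 14 f^{2} + f^{2} = - 13 f^{2}$)
$\left(x + h{\left(1450,1860 \right)}\right) \left(1698254 + J\right) = \left(604920 - 13 \cdot 1860^{2}\right) \left(1698254 + 2213691\right) = \left(604920 - 44974800\right) 3911945 = \left(-44369880\right) 3911945 = -173572530216600$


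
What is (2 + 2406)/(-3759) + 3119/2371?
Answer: 859279/1273227 ≈ 0.67488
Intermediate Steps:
(2 + 2406)/(-3759) + 3119/2371 = 2408*(-1/3759) + 3119*(1/2371) = -344/537 + 3119/2371 = 859279/1273227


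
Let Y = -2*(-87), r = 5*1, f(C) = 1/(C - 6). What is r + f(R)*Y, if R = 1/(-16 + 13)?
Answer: -427/19 ≈ -22.474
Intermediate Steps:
R = -1/3 (R = 1/(-3) = -1/3 ≈ -0.33333)
f(C) = 1/(-6 + C)
r = 5
Y = 174
r + f(R)*Y = 5 + 174/(-6 - 1/3) = 5 + 174/(-19/3) = 5 - 3/19*174 = 5 - 522/19 = -427/19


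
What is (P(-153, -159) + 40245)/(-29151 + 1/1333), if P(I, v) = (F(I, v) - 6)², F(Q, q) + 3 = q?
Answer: -91269177/38858282 ≈ -2.3488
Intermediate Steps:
F(Q, q) = -3 + q
P(I, v) = (-9 + v)² (P(I, v) = ((-3 + v) - 6)² = (-9 + v)²)
(P(-153, -159) + 40245)/(-29151 + 1/1333) = ((-9 - 159)² + 40245)/(-29151 + 1/1333) = ((-168)² + 40245)/(-29151 + 1/1333) = (28224 + 40245)/(-38858282/1333) = 68469*(-1333/38858282) = -91269177/38858282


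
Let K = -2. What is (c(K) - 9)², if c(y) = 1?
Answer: 64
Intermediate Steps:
(c(K) - 9)² = (1 - 9)² = (-8)² = 64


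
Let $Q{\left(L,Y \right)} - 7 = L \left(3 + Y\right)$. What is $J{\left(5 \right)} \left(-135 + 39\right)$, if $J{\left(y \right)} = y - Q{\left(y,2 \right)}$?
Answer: $2592$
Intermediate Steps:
$Q{\left(L,Y \right)} = 7 + L \left(3 + Y\right)$
$J{\left(y \right)} = -7 - 4 y$ ($J{\left(y \right)} = y - \left(7 + 3 y + y 2\right) = y - \left(7 + 3 y + 2 y\right) = y - \left(7 + 5 y\right) = -7 - 4 y$)
$J{\left(5 \right)} \left(-135 + 39\right) = \left(-7 - 20\right) \left(-135 + 39\right) = \left(-7 - 20\right) \left(-96\right) = \left(-27\right) \left(-96\right) = 2592$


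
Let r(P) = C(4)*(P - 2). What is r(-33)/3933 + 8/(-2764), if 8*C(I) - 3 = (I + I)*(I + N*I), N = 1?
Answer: -1683323/21741624 ≈ -0.077424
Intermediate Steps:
C(I) = 3/8 + I²/2 (C(I) = 3/8 + ((I + I)*(I + 1*I))/8 = 3/8 + ((2*I)*(I + I))/8 = 3/8 + ((2*I)*(2*I))/8 = 3/8 + (4*I²)/8 = 3/8 + I²/2)
r(P) = -67/4 + 67*P/8 (r(P) = (3/8 + (½)*4²)*(P - 2) = (3/8 + (½)*16)*(-2 + P) = (3/8 + 8)*(-2 + P) = 67*(-2 + P)/8 = -67/4 + 67*P/8)
r(-33)/3933 + 8/(-2764) = (-67/4 + (67/8)*(-33))/3933 + 8/(-2764) = (-67/4 - 2211/8)*(1/3933) + 8*(-1/2764) = -2345/8*1/3933 - 2/691 = -2345/31464 - 2/691 = -1683323/21741624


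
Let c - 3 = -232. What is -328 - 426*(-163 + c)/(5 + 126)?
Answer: 124024/131 ≈ 946.75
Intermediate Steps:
c = -229 (c = 3 - 232 = -229)
-328 - 426*(-163 + c)/(5 + 126) = -328 - 426*(-163 - 229)/(5 + 126) = -328 - (-166992)/131 = -328 - 426*(-392/131) = -328 + 166992/131 = 124024/131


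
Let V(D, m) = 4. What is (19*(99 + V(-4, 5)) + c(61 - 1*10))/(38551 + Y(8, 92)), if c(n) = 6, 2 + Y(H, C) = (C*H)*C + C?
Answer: 151/8181 ≈ 0.018457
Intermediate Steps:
Y(H, C) = -2 + C + H*C**2 (Y(H, C) = -2 + ((C*H)*C + C) = -2 + (H*C**2 + C) = -2 + (C + H*C**2) = -2 + C + H*C**2)
(19*(99 + V(-4, 5)) + c(61 - 1*10))/(38551 + Y(8, 92)) = (19*(99 + 4) + 6)/(38551 + (-2 + 92 + 8*92**2)) = (19*103 + 6)/(38551 + (-2 + 92 + 8*8464)) = (1957 + 6)/(38551 + (-2 + 92 + 67712)) = 1963/(38551 + 67802) = 1963/106353 = 1963*(1/106353) = 151/8181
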